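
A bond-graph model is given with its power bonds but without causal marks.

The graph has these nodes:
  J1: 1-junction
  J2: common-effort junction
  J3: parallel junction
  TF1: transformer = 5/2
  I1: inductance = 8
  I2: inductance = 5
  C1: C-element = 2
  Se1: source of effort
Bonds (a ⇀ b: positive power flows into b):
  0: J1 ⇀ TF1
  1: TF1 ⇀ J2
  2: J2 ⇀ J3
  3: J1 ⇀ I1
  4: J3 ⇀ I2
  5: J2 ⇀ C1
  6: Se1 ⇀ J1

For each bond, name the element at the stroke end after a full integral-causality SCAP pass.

b0 stroke at J1
b1 stroke at TF1
b2 stroke at J3
b3 stroke at I1
b4 stroke at I2
b5 stroke at J2
b6 stroke at J1

bond 6 stroke at J1  (Se1 (Se) sets effort on bond)
bond 3 stroke at I1  (prefer integral on I1)
bond 0 stroke at J1  (J1: bond 3 brought flow, rest push out)
bond 1 stroke at TF1  (TF TF1: opposite of bond 0)
bond 4 stroke at I2  (I2 integral (f out))
bond 2 stroke at J3  (closing 0-jn rule on J3)
bond 5 stroke at J2  (J2: last free bond brings effort in)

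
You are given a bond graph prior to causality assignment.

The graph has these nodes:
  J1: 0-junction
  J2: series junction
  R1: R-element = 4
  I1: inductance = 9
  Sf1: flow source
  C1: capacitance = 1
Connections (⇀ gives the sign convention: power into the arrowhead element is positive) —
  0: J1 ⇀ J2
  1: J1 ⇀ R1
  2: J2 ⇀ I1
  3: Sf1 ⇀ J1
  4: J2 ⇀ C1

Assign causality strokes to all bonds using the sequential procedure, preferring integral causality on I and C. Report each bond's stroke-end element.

#0 →J2
#1 →J1
#2 →I1
#3 →Sf1
#4 →J2

b3 →Sf1  (Sf1 (Sf) sets flow on bond)
b2 →I1  (I1: I, integral causality)
b0 →J2  (1-jn J2 has f-setter on 2)
b4 →J2  (J2: bond 2 brought flow, rest push out)
b1 →J1  (J1: last free bond brings effort in)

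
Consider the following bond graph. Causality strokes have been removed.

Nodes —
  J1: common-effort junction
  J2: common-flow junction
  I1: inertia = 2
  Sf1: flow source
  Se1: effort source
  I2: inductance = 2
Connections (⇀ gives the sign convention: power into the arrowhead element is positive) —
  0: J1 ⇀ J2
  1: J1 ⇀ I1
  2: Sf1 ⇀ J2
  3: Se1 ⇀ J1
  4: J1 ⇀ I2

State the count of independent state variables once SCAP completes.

β2 stroke→Sf1  (Sf1 (Sf) sets flow on bond)
β3 stroke→J1  (source Se1 imposes e)
β0 stroke→J2  (J1: bond 3 brought effort, rest push out)
β1 stroke→I1  (J1: bond 3 brought effort, rest push out)
β4 stroke→I2  (J1: bond 3 brought effort, rest push out)

2  (I1, I2 all integral)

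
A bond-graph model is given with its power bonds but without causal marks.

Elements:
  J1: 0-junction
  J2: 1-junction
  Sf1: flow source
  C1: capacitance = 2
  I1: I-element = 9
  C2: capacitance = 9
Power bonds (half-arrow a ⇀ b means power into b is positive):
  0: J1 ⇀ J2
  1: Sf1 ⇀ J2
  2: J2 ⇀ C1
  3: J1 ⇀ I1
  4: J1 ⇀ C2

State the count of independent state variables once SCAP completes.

b1 stroke at Sf1  (source Sf1 imposes f)
b0 stroke at J2  (J2: bond 1 brought flow, rest push out)
b2 stroke at J2  (J2 flow already set via bond 1)
b3 stroke at I1  (I1: I, integral causality)
b4 stroke at J1  (only one effort-in slot at J1)

3  (C1, C2, I1 all integral)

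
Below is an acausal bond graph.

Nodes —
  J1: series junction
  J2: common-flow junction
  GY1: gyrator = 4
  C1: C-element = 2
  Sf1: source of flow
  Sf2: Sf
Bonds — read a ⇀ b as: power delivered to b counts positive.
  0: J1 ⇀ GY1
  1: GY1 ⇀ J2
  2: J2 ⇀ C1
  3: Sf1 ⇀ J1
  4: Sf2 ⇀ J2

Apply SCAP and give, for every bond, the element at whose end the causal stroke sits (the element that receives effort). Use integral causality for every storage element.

b0 |J1
b1 |J2
b2 |J2
b3 |Sf1
b4 |Sf2

#3 stroke→Sf1  (Sf1 fixes flow; stroke at Sf1)
#4 stroke→Sf2  (Sf2 (Sf) sets flow on bond)
#0 stroke→J1  (1-jn J1 has f-setter on 3)
#1 stroke→J2  (J2: bond 4 brought flow, rest push out)
#2 stroke→J2  (common-f at J2 fixed by 4)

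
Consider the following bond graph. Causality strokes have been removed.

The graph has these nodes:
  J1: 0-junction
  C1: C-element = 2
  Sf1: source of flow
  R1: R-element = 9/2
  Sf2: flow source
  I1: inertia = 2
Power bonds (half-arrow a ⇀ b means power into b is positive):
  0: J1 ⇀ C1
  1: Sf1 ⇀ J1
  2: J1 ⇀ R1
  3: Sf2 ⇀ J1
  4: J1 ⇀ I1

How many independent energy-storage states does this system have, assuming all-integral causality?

2  (C1, I1 all integral)

β1 stroke→Sf1  (Sf1: flow source, stroke at near end)
β3 stroke→Sf2  (Sf2 (Sf) sets flow on bond)
β0 stroke→J1  (C1 outputs effort q/C1)
β2 stroke→R1  (J1: bond 0 brought effort, rest push out)
β4 stroke→I1  (0-jn J1 has e-setter on 0)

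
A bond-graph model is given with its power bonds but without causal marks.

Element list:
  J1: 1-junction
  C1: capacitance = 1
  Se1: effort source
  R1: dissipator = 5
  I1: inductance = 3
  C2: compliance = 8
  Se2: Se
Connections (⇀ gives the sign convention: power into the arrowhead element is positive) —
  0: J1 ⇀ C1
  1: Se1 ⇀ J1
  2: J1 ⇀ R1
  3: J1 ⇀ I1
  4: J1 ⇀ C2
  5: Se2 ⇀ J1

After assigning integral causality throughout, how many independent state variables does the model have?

bond 1 stroke→J1  (Se1 fixes effort; stroke away)
bond 5 stroke→J1  (Se2 (Se) sets effort on bond)
bond 0 stroke→J1  (C1: C, integral causality)
bond 3 stroke→I1  (I1 outputs flow p/I1)
bond 2 stroke→J1  (1-jn J1 has f-setter on 3)
bond 4 stroke→J1  (J1 flow already set via bond 3)

3  (C1, C2, I1 all integral)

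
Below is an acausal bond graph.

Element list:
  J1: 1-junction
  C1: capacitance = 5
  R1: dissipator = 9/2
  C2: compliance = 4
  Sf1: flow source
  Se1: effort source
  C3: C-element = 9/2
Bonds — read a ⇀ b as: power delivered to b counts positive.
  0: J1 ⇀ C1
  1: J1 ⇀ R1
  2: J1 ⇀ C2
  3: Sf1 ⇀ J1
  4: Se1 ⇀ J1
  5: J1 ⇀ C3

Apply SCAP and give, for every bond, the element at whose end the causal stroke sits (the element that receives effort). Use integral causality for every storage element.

β3 stroke→Sf1  (Sf1: flow source, stroke at near end)
β4 stroke→J1  (source Se1 imposes e)
β0 stroke→J1  (J1 flow already set via bond 3)
β1 stroke→J1  (J1 flow already set via bond 3)
β2 stroke→J1  (common-f at J1 fixed by 3)
β5 stroke→J1  (1-jn J1 has f-setter on 3)

bond 0 stroke at J1
bond 1 stroke at J1
bond 2 stroke at J1
bond 3 stroke at Sf1
bond 4 stroke at J1
bond 5 stroke at J1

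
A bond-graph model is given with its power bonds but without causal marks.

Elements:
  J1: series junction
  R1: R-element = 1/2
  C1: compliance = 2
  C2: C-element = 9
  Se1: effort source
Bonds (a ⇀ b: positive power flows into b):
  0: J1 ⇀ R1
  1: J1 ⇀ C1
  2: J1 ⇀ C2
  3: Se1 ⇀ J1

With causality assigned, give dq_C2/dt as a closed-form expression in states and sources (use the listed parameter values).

dq_C2/dt = 2*E_Se1 - q_C1 - 2*q_C2/9

b3 →J1  (Se1: effort source, stroke at far end)
b1 →J1  (C1 integral (e out))
b2 →J1  (C2: C, integral causality)
b0 →R1  (J1 needs exactly one f-in)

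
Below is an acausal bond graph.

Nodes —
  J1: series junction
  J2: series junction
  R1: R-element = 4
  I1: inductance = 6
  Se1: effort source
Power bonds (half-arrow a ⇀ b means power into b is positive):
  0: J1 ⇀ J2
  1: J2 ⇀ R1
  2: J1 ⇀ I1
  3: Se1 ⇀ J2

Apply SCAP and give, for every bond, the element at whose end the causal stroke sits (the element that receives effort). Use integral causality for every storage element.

b3 →J2  (Se1 fixes effort; stroke away)
b2 →I1  (I1: I, integral causality)
b0 →J1  (J1: bond 2 brought flow, rest push out)
b1 →J2  (common-f at J2 fixed by 0)

#0 stroke→J1
#1 stroke→J2
#2 stroke→I1
#3 stroke→J2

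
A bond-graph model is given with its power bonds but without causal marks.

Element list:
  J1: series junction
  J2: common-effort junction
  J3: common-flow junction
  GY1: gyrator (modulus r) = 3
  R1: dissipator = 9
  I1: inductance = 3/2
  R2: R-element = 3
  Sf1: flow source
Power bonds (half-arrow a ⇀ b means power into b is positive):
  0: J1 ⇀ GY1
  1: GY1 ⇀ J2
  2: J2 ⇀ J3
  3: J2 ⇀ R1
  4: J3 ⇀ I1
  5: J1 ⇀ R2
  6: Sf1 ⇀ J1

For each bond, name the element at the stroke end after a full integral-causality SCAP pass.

#6 stroke→Sf1  (Sf1 (Sf) sets flow on bond)
#0 stroke→J1  (1-jn J1 has f-setter on 6)
#5 stroke→J1  (J1 flow already set via bond 6)
#1 stroke→J2  (GY GY1: same side as bond 0)
#2 stroke→J3  (0-jn J2 has e-setter on 1)
#3 stroke→R1  (J2: bond 1 brought effort, rest push out)
#4 stroke→I1  (J3 needs exactly one f-in)

b0 |J1
b1 |J2
b2 |J3
b3 |R1
b4 |I1
b5 |J1
b6 |Sf1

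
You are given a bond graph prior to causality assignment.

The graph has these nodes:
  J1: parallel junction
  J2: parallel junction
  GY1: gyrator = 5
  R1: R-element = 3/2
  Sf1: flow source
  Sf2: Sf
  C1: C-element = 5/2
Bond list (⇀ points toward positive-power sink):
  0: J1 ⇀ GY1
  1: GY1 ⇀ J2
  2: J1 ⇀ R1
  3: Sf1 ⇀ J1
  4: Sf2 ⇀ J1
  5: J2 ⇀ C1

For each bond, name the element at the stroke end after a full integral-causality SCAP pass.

bond 0 stroke at GY1
bond 1 stroke at GY1
bond 2 stroke at J1
bond 3 stroke at Sf1
bond 4 stroke at Sf2
bond 5 stroke at J2

b3 |Sf1  (source Sf1 imposes f)
b4 |Sf2  (Sf2: flow source, stroke at near end)
b5 |J2  (C1: C, integral causality)
b1 |GY1  (0-jn J2 has e-setter on 5)
b0 |GY1  (GY GY1: same side as bond 1)
b2 |J1  (only one effort-in slot at J1)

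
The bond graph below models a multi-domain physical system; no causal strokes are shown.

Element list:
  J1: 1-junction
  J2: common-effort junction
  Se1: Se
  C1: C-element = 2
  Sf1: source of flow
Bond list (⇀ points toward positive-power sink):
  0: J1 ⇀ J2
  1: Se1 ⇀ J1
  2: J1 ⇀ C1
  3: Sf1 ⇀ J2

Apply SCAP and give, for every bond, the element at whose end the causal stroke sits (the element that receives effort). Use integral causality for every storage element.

#1 stroke at J1  (Se1 (Se) sets effort on bond)
#3 stroke at Sf1  (Sf1 fixes flow; stroke at Sf1)
#0 stroke at J2  (J2: last free bond brings effort in)
#2 stroke at J1  (J1: bond 0 brought flow, rest push out)

b0 stroke→J2
b1 stroke→J1
b2 stroke→J1
b3 stroke→Sf1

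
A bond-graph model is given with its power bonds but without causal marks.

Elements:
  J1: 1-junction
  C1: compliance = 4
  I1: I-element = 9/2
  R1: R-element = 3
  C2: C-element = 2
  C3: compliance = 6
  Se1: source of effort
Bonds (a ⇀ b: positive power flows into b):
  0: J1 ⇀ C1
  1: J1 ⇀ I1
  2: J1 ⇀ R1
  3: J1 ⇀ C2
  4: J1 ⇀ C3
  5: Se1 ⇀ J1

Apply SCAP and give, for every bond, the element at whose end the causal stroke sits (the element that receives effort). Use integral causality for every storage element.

bond 5 |J1  (source Se1 imposes e)
bond 0 |J1  (C1 outputs effort q/C1)
bond 1 |I1  (I1 outputs flow p/I1)
bond 2 |J1  (J1: bond 1 brought flow, rest push out)
bond 3 |J1  (common-f at J1 fixed by 1)
bond 4 |J1  (J1: bond 1 brought flow, rest push out)

#0 stroke→J1
#1 stroke→I1
#2 stroke→J1
#3 stroke→J1
#4 stroke→J1
#5 stroke→J1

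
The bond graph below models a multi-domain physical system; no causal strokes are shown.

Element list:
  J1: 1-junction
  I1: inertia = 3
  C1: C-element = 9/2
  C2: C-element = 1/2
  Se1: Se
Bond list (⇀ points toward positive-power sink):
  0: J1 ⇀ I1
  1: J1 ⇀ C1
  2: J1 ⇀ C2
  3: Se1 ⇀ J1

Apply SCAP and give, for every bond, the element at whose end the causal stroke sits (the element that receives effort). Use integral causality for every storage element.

b0 →I1
b1 →J1
b2 →J1
b3 →J1

#3 |J1  (Se1: effort source, stroke at far end)
#0 |I1  (prefer integral on I1)
#1 |J1  (1-jn J1 has f-setter on 0)
#2 |J1  (common-f at J1 fixed by 0)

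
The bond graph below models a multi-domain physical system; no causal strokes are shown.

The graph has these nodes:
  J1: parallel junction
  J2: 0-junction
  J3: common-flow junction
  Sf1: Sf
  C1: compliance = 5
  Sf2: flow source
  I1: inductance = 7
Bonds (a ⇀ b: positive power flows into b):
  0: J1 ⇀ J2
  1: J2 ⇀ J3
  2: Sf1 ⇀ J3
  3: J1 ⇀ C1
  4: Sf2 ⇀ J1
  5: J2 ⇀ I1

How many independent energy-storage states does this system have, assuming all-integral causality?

2  (C1, I1 all integral)

β2 →Sf1  (Sf1 (Sf) sets flow on bond)
β4 →Sf2  (source Sf2 imposes f)
β1 →J3  (1-jn J3 has f-setter on 2)
β3 →J1  (C1 outputs effort q/C1)
β0 →J2  (0-jn J1 has e-setter on 3)
β5 →I1  (J2 effort already set via bond 0)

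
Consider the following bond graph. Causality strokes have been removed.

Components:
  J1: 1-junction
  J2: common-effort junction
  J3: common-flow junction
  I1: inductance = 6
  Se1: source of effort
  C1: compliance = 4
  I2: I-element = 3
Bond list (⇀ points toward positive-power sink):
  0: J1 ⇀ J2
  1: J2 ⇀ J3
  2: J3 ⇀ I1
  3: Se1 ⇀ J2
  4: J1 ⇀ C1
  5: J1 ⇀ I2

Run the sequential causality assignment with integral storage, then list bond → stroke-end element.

bond 0 stroke→J1
bond 1 stroke→J3
bond 2 stroke→I1
bond 3 stroke→J2
bond 4 stroke→J1
bond 5 stroke→I2

#3 →J2  (Se1 fixes effort; stroke away)
#0 →J1  (common-e at J2 fixed by 3)
#1 →J3  (J2: bond 3 brought effort, rest push out)
#2 →I1  (only one flow-in slot at J3)
#4 →J1  (C1: C, integral causality)
#5 →I2  (closing 1-jn rule on J1)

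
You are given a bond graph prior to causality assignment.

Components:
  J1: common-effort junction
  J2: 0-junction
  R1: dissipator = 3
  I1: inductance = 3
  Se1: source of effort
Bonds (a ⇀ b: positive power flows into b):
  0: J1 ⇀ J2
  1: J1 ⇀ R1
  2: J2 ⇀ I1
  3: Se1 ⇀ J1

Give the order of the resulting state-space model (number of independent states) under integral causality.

β3 →J1  (Se1 fixes effort; stroke away)
β0 →J2  (common-e at J1 fixed by 3)
β1 →R1  (common-e at J1 fixed by 3)
β2 →I1  (0-jn J2 has e-setter on 0)

1  (I1 all integral)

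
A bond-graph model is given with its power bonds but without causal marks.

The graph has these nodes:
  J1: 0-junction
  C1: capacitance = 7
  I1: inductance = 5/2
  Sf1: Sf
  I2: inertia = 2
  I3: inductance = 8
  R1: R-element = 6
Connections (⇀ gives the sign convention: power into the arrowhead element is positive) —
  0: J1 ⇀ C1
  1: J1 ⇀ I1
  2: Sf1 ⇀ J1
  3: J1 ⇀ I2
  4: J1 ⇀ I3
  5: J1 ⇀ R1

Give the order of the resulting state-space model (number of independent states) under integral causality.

β2 →Sf1  (Sf1 (Sf) sets flow on bond)
β0 →J1  (C1 outputs effort q/C1)
β1 →I1  (0-jn J1 has e-setter on 0)
β3 →I2  (0-jn J1 has e-setter on 0)
β4 →I3  (J1 effort already set via bond 0)
β5 →R1  (common-e at J1 fixed by 0)

4  (C1, I1, I2, I3 all integral)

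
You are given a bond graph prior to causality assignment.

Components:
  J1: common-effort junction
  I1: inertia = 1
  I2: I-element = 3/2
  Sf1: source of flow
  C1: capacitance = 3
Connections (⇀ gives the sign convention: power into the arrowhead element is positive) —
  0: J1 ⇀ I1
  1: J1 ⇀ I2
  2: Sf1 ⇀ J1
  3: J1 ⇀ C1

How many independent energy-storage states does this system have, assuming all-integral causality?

β2 |Sf1  (source Sf1 imposes f)
β0 |I1  (I1 integral (f out))
β1 |I2  (prefer integral on I2)
β3 |J1  (closing 0-jn rule on J1)

3  (C1, I1, I2 all integral)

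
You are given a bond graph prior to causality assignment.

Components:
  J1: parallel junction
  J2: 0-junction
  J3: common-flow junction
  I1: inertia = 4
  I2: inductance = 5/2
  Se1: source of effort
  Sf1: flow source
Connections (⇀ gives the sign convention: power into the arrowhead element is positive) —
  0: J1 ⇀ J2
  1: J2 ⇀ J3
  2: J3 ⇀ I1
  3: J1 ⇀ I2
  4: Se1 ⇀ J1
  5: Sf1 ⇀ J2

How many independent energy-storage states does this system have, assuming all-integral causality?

b4 stroke at J1  (Se1 fixes effort; stroke away)
b5 stroke at Sf1  (Sf1 (Sf) sets flow on bond)
b0 stroke at J2  (0-jn J1 has e-setter on 4)
b3 stroke at I2  (common-e at J1 fixed by 4)
b1 stroke at J3  (0-jn J2 has e-setter on 0)
b2 stroke at I1  (only one flow-in slot at J3)

2  (I1, I2 all integral)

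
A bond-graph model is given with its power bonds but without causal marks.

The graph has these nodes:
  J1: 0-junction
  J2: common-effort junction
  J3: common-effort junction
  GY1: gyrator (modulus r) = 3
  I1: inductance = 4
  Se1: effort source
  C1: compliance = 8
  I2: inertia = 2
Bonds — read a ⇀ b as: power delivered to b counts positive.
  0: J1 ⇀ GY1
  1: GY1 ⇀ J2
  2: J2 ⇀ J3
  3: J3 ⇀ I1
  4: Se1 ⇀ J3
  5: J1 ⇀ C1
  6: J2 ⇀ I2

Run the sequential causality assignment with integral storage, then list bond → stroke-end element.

b0 →GY1
b1 →GY1
b2 →J2
b3 →I1
b4 →J3
b5 →J1
b6 →I2

b4 stroke at J3  (source Se1 imposes e)
b2 stroke at J2  (J3 effort already set via bond 4)
b3 stroke at I1  (J3: bond 4 brought effort, rest push out)
b1 stroke at GY1  (0-jn J2 has e-setter on 2)
b6 stroke at I2  (J2: bond 2 brought effort, rest push out)
b0 stroke at GY1  (GY1: gyrator matches bond 1)
b5 stroke at J1  (closing 0-jn rule on J1)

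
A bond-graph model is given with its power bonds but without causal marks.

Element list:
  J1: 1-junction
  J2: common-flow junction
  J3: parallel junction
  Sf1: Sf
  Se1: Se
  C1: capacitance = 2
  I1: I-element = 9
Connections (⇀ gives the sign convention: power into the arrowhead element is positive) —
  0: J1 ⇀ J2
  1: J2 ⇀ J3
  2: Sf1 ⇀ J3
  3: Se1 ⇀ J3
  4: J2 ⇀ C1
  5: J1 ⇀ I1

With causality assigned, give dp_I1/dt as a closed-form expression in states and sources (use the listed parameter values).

β2 stroke→Sf1  (Sf1 (Sf) sets flow on bond)
β3 stroke→J3  (Se1 fixes effort; stroke away)
β1 stroke→J2  (0-jn J3 has e-setter on 3)
β4 stroke→J2  (C1: C, integral causality)
β0 stroke→J1  (only one flow-in slot at J2)
β5 stroke→I1  (J1 needs exactly one f-in)

dp_I1/dt = -E_Se1 - q_C1/2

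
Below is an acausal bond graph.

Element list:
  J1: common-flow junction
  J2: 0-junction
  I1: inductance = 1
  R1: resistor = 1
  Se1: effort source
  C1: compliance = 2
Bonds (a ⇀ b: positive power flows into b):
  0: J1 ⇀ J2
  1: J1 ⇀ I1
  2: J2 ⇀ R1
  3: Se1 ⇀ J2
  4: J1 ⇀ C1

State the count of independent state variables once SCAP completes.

2  (C1, I1 all integral)

bond 3 stroke at J2  (Se1 fixes effort; stroke away)
bond 0 stroke at J1  (J2: bond 3 brought effort, rest push out)
bond 2 stroke at R1  (J2: bond 3 brought effort, rest push out)
bond 1 stroke at I1  (I1 integral (f out))
bond 4 stroke at J1  (J1: bond 1 brought flow, rest push out)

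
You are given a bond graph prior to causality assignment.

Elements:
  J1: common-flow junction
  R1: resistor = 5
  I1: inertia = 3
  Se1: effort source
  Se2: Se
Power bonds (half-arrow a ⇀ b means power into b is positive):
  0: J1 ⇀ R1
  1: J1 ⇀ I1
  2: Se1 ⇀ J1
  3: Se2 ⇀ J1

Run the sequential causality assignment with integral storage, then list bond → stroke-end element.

b0 →J1
b1 →I1
b2 →J1
b3 →J1

#2 |J1  (Se1 fixes effort; stroke away)
#3 |J1  (source Se2 imposes e)
#1 |I1  (I1 integral (f out))
#0 |J1  (common-f at J1 fixed by 1)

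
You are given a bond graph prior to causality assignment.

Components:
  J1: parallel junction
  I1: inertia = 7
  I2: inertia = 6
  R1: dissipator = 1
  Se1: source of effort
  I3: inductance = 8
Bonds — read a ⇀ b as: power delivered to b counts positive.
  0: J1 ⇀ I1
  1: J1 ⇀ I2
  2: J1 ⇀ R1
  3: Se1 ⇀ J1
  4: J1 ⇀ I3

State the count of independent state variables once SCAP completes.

#3 stroke→J1  (source Se1 imposes e)
#0 stroke→I1  (J1 effort already set via bond 3)
#1 stroke→I2  (J1 effort already set via bond 3)
#2 stroke→R1  (common-e at J1 fixed by 3)
#4 stroke→I3  (common-e at J1 fixed by 3)

3  (I1, I2, I3 all integral)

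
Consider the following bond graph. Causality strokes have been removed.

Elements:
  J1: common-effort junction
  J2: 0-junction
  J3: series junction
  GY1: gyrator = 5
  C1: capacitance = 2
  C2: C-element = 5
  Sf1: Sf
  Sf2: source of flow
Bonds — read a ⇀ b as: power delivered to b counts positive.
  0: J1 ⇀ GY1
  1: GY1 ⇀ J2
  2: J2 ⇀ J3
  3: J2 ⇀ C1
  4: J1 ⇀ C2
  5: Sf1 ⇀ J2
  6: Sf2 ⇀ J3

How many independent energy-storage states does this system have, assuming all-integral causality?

2  (C1, C2 all integral)

b5 |Sf1  (source Sf1 imposes f)
b6 |Sf2  (Sf2 (Sf) sets flow on bond)
b2 |J3  (J3 flow already set via bond 6)
b3 |J2  (C1: C, integral causality)
b1 |GY1  (0-jn J2 has e-setter on 3)
b0 |GY1  (GY GY1: same side as bond 1)
b4 |J1  (only one effort-in slot at J1)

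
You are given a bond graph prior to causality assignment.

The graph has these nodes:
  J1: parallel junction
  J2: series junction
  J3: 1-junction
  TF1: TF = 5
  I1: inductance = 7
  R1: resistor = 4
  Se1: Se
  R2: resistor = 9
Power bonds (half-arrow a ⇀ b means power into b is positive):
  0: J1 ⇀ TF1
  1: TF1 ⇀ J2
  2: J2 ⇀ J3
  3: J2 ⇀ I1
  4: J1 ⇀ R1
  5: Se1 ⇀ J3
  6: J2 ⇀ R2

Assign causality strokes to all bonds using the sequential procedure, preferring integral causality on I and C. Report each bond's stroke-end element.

bond 0 stroke→TF1
bond 1 stroke→J2
bond 2 stroke→J2
bond 3 stroke→I1
bond 4 stroke→J1
bond 5 stroke→J3
bond 6 stroke→J2

#5 →J3  (Se1 (Se) sets effort on bond)
#2 →J2  (J3 needs exactly one f-in)
#3 →I1  (I1: I, integral causality)
#1 →J2  (J2 flow already set via bond 3)
#6 →J2  (common-f at J2 fixed by 3)
#0 →TF1  (TF1 one-in-one-out from 1)
#4 →J1  (only one effort-in slot at J1)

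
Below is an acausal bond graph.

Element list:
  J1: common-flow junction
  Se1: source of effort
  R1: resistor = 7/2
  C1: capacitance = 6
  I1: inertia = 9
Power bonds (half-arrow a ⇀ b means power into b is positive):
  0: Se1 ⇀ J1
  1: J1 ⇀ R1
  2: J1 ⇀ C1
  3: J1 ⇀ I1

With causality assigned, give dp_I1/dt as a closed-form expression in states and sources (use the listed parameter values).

dp_I1/dt = E_Se1 - 7*p_I1/18 - q_C1/6

bond 0 |J1  (Se1 fixes effort; stroke away)
bond 2 |J1  (C1 outputs effort q/C1)
bond 3 |I1  (prefer integral on I1)
bond 1 |J1  (1-jn J1 has f-setter on 3)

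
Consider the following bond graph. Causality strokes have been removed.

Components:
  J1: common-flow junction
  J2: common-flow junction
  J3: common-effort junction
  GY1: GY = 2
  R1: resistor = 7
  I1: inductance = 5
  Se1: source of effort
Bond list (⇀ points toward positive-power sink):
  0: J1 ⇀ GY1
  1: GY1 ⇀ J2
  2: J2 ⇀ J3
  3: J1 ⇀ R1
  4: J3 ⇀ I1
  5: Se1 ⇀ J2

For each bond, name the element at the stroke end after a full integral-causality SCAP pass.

β0 |J1
β1 |J2
β2 |J3
β3 |R1
β4 |I1
β5 |J2

β5 →J2  (source Se1 imposes e)
β4 →I1  (I1 integral (f out))
β2 →J3  (J3: last free bond brings effort in)
β1 →J2  (common-f at J2 fixed by 2)
β0 →J1  (GY1 both-in/both-out from 1)
β3 →R1  (closing 1-jn rule on J1)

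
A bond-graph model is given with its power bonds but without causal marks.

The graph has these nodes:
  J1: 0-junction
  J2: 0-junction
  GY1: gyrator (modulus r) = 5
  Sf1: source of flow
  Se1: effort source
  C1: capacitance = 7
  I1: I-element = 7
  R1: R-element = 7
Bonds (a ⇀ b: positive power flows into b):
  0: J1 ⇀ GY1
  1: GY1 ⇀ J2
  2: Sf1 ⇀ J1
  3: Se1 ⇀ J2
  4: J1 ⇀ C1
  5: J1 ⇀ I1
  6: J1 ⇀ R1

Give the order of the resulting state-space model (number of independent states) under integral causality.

2  (C1, I1 all integral)

β2 |Sf1  (source Sf1 imposes f)
β3 |J2  (Se1: effort source, stroke at far end)
β1 |GY1  (common-e at J2 fixed by 3)
β0 |GY1  (GY1: gyrator matches bond 1)
β4 |J1  (C1 integral (e out))
β5 |I1  (J1: bond 4 brought effort, rest push out)
β6 |R1  (J1: bond 4 brought effort, rest push out)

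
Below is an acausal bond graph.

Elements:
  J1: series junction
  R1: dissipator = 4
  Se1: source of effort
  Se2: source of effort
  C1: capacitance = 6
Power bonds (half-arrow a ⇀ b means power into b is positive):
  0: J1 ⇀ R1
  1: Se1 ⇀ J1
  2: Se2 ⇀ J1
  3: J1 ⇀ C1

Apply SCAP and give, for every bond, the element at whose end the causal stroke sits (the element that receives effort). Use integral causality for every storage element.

b1 stroke at J1  (Se1 fixes effort; stroke away)
b2 stroke at J1  (Se2: effort source, stroke at far end)
b3 stroke at J1  (C1 integral (e out))
b0 stroke at R1  (J1 needs exactly one f-in)

bond 0 →R1
bond 1 →J1
bond 2 →J1
bond 3 →J1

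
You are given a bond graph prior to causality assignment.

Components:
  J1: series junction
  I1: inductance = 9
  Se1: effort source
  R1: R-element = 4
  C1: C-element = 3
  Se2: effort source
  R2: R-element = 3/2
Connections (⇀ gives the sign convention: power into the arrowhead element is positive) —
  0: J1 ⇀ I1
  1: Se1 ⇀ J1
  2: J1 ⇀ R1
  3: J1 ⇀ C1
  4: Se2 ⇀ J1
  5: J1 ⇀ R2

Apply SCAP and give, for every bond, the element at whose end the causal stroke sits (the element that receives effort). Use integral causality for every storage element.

b0 stroke at I1
b1 stroke at J1
b2 stroke at J1
b3 stroke at J1
b4 stroke at J1
b5 stroke at J1

b1 →J1  (Se1 (Se) sets effort on bond)
b4 →J1  (Se2 (Se) sets effort on bond)
b0 →I1  (prefer integral on I1)
b2 →J1  (common-f at J1 fixed by 0)
b3 →J1  (J1 flow already set via bond 0)
b5 →J1  (common-f at J1 fixed by 0)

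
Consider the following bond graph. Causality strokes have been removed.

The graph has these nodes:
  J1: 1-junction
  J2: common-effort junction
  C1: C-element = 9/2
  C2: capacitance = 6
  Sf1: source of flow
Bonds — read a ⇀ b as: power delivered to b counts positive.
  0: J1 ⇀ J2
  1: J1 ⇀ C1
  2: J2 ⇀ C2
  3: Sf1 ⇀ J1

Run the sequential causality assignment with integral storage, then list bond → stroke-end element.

bond 0 stroke at J1
bond 1 stroke at J1
bond 2 stroke at J2
bond 3 stroke at Sf1

b3 |Sf1  (source Sf1 imposes f)
b0 |J1  (1-jn J1 has f-setter on 3)
b1 |J1  (J1: bond 3 brought flow, rest push out)
b2 |J2  (J2: last free bond brings effort in)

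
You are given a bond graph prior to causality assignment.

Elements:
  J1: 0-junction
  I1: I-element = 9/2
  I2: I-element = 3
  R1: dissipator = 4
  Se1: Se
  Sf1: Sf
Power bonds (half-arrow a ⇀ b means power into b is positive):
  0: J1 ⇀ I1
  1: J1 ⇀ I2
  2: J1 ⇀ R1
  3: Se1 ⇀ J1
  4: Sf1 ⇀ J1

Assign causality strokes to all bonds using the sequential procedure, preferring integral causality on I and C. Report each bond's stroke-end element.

#3 stroke at J1  (Se1 (Se) sets effort on bond)
#4 stroke at Sf1  (Sf1: flow source, stroke at near end)
#0 stroke at I1  (J1 effort already set via bond 3)
#1 stroke at I2  (J1: bond 3 brought effort, rest push out)
#2 stroke at R1  (0-jn J1 has e-setter on 3)

b0 stroke at I1
b1 stroke at I2
b2 stroke at R1
b3 stroke at J1
b4 stroke at Sf1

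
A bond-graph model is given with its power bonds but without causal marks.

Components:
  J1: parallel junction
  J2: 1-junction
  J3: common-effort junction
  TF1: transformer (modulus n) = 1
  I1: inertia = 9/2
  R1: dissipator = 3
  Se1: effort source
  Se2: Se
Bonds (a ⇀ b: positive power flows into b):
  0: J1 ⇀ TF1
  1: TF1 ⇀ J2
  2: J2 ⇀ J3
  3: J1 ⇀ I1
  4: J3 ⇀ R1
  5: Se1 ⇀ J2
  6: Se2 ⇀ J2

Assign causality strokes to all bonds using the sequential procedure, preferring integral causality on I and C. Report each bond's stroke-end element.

bond 5 |J2  (Se1 (Se) sets effort on bond)
bond 6 |J2  (Se2: effort source, stroke at far end)
bond 3 |I1  (I1 outputs flow p/I1)
bond 0 |J1  (only one effort-in slot at J1)
bond 1 |TF1  (TF1: transformer flips bond 0)
bond 2 |J2  (common-f at J2 fixed by 1)
bond 4 |J3  (only one effort-in slot at J3)

β0 |J1
β1 |TF1
β2 |J2
β3 |I1
β4 |J3
β5 |J2
β6 |J2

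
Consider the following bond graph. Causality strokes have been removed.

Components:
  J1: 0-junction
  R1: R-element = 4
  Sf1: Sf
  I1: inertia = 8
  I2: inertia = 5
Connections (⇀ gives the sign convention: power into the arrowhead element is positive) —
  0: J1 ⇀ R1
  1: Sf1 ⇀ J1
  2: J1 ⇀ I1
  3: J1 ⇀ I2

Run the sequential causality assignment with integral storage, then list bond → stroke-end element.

β1 →Sf1  (Sf1 fixes flow; stroke at Sf1)
β2 →I1  (I1: I, integral causality)
β3 →I2  (I2 integral (f out))
β0 →J1  (only one effort-in slot at J1)

b0 |J1
b1 |Sf1
b2 |I1
b3 |I2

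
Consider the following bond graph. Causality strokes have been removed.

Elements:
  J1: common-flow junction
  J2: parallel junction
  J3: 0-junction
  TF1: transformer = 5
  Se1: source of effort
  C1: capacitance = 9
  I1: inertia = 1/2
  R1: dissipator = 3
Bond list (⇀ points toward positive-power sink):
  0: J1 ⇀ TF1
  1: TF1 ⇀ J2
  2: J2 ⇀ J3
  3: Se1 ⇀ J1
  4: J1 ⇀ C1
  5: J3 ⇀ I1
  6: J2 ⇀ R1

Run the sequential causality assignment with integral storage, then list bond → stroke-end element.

bond 0 →TF1
bond 1 →J2
bond 2 →J3
bond 3 →J1
bond 4 →J1
bond 5 →I1
bond 6 →R1

bond 3 →J1  (source Se1 imposes e)
bond 4 →J1  (prefer integral on C1)
bond 0 →TF1  (J1: last free bond brings flow in)
bond 1 →J2  (through TF1, causality passes straight; one stroke at TF1)
bond 2 →J3  (J2: bond 1 brought effort, rest push out)
bond 6 →R1  (J2 effort already set via bond 1)
bond 5 →I1  (J3 effort already set via bond 2)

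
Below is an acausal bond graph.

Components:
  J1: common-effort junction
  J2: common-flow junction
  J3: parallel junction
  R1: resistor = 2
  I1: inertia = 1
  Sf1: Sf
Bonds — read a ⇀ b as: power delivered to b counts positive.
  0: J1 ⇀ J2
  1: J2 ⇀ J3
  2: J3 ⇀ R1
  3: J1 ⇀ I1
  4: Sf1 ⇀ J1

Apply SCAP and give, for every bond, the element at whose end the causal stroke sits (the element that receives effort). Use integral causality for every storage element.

#0 stroke→J1
#1 stroke→J2
#2 stroke→J3
#3 stroke→I1
#4 stroke→Sf1

bond 4 →Sf1  (Sf1 (Sf) sets flow on bond)
bond 3 →I1  (prefer integral on I1)
bond 0 →J1  (only one effort-in slot at J1)
bond 1 →J2  (1-jn J2 has f-setter on 0)
bond 2 →J3  (closing 0-jn rule on J3)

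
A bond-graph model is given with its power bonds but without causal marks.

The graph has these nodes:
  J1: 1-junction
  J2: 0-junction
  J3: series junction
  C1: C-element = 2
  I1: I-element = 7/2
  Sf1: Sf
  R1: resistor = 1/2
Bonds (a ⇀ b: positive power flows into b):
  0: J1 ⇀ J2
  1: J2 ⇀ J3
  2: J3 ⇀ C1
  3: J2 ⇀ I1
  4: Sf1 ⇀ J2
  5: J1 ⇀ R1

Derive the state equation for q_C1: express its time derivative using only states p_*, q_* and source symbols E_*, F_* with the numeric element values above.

bond 4 stroke→Sf1  (source Sf1 imposes f)
bond 2 stroke→J3  (C1: C, integral causality)
bond 1 stroke→J2  (J3 needs exactly one f-in)
bond 0 stroke→J1  (0-jn J2 has e-setter on 1)
bond 3 stroke→I1  (0-jn J2 has e-setter on 1)
bond 5 stroke→R1  (J1: last free bond brings flow in)

dq_C1/dt = F_Sf1 - 2*p_I1/7 - q_C1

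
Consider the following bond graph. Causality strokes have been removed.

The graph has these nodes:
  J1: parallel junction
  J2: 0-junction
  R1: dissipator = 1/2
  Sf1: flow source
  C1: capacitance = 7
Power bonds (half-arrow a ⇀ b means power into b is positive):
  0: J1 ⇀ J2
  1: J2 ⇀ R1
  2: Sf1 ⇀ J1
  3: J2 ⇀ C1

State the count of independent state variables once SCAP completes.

b2 →Sf1  (Sf1: flow source, stroke at near end)
b0 →J1  (J1 needs exactly one e-in)
b3 →J2  (C1 integral (e out))
b1 →R1  (J2 effort already set via bond 3)

1  (C1 all integral)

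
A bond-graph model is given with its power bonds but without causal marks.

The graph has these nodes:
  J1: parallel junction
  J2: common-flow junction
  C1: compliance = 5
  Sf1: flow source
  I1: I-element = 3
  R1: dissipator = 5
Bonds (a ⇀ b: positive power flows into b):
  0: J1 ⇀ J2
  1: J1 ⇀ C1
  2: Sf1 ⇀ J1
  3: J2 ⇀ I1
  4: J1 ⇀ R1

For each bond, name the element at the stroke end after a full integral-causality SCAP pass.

β0 stroke→J2
β1 stroke→J1
β2 stroke→Sf1
β3 stroke→I1
β4 stroke→R1

bond 2 stroke at Sf1  (source Sf1 imposes f)
bond 1 stroke at J1  (C1 outputs effort q/C1)
bond 0 stroke at J2  (0-jn J1 has e-setter on 1)
bond 4 stroke at R1  (J1 effort already set via bond 1)
bond 3 stroke at I1  (closing 1-jn rule on J2)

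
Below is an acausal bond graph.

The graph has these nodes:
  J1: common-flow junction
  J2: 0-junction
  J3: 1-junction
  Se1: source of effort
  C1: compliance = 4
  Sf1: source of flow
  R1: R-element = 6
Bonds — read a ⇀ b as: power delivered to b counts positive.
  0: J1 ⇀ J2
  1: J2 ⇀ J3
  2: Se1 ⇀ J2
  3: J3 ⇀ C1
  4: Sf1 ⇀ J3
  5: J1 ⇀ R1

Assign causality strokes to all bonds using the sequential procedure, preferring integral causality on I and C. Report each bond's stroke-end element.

b0 |J1
b1 |J3
b2 |J2
b3 |J3
b4 |Sf1
b5 |R1

b2 →J2  (Se1 (Se) sets effort on bond)
b4 →Sf1  (Sf1 fixes flow; stroke at Sf1)
b0 →J1  (J2: bond 2 brought effort, rest push out)
b1 →J3  (J2 effort already set via bond 2)
b3 →J3  (1-jn J3 has f-setter on 4)
b5 →R1  (J1 needs exactly one f-in)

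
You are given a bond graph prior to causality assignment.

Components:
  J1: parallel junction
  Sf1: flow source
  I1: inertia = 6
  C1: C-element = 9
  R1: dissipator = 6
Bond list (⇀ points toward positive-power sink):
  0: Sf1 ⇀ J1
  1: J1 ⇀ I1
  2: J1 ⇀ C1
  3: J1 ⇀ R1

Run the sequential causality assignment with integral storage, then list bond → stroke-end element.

bond 0 →Sf1
bond 1 →I1
bond 2 →J1
bond 3 →R1

#0 stroke at Sf1  (Sf1: flow source, stroke at near end)
#1 stroke at I1  (I1: I, integral causality)
#2 stroke at J1  (C1: C, integral causality)
#3 stroke at R1  (common-e at J1 fixed by 2)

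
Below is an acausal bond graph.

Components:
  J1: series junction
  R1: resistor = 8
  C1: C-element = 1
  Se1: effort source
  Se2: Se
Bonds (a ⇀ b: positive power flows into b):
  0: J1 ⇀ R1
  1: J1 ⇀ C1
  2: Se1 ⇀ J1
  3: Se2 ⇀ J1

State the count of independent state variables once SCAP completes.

1  (C1 all integral)

bond 2 stroke→J1  (Se1 (Se) sets effort on bond)
bond 3 stroke→J1  (Se2: effort source, stroke at far end)
bond 1 stroke→J1  (C1: C, integral causality)
bond 0 stroke→R1  (J1: last free bond brings flow in)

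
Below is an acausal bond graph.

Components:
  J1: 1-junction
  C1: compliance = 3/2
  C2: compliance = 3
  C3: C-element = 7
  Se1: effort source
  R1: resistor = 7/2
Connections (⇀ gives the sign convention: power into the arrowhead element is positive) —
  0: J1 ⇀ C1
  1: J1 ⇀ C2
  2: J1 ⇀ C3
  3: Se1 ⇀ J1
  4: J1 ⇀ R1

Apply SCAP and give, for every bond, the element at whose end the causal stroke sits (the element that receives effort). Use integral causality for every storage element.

b3 |J1  (Se1 fixes effort; stroke away)
b0 |J1  (prefer integral on C1)
b1 |J1  (prefer integral on C2)
b2 |J1  (prefer integral on C3)
b4 |R1  (J1: last free bond brings flow in)

#0 stroke at J1
#1 stroke at J1
#2 stroke at J1
#3 stroke at J1
#4 stroke at R1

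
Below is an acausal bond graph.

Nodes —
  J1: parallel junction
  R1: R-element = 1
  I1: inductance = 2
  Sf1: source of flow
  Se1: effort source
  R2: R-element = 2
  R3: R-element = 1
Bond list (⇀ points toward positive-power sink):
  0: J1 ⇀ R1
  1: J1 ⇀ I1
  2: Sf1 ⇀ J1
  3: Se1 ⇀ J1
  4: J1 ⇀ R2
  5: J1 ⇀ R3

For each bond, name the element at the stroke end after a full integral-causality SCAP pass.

β2 stroke→Sf1  (source Sf1 imposes f)
β3 stroke→J1  (source Se1 imposes e)
β0 stroke→R1  (0-jn J1 has e-setter on 3)
β1 stroke→I1  (J1: bond 3 brought effort, rest push out)
β4 stroke→R2  (common-e at J1 fixed by 3)
β5 stroke→R3  (J1: bond 3 brought effort, rest push out)

b0 stroke→R1
b1 stroke→I1
b2 stroke→Sf1
b3 stroke→J1
b4 stroke→R2
b5 stroke→R3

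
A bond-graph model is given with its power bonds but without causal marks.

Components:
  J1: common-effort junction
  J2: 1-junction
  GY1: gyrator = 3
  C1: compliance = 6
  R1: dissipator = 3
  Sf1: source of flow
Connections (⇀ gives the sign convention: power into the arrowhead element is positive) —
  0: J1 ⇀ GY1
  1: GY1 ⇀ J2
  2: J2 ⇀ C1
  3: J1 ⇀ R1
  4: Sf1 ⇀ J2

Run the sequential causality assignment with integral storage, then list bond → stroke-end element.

β0 stroke at J1
β1 stroke at J2
β2 stroke at J2
β3 stroke at R1
β4 stroke at Sf1

β4 |Sf1  (Sf1: flow source, stroke at near end)
β1 |J2  (J2: bond 4 brought flow, rest push out)
β2 |J2  (J2: bond 4 brought flow, rest push out)
β0 |J1  (GY1: gyrator matches bond 1)
β3 |R1  (J1 effort already set via bond 0)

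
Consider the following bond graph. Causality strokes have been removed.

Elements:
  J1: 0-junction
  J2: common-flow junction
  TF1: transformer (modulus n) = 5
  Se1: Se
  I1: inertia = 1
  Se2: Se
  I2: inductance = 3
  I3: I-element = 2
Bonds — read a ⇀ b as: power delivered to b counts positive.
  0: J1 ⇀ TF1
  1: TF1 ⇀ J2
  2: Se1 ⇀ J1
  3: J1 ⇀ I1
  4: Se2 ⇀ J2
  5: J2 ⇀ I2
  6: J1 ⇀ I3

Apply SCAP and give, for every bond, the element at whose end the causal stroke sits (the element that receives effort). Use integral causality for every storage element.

b0 stroke→TF1
b1 stroke→J2
b2 stroke→J1
b3 stroke→I1
b4 stroke→J2
b5 stroke→I2
b6 stroke→I3

β2 stroke at J1  (Se1 fixes effort; stroke away)
β4 stroke at J2  (source Se2 imposes e)
β0 stroke at TF1  (0-jn J1 has e-setter on 2)
β3 stroke at I1  (0-jn J1 has e-setter on 2)
β6 stroke at I3  (J1 effort already set via bond 2)
β1 stroke at J2  (TF1 one-in-one-out from 0)
β5 stroke at I2  (only one flow-in slot at J2)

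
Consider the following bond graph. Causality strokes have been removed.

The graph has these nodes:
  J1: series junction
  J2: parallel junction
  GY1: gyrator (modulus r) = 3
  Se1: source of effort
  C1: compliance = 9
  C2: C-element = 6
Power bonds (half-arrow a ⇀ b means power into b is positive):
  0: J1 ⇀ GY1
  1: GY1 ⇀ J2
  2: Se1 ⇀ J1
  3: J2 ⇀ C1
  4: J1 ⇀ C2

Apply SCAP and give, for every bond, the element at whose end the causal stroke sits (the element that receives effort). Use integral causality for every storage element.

b0 →GY1
b1 →GY1
b2 →J1
b3 →J2
b4 →J1

b2 stroke at J1  (Se1: effort source, stroke at far end)
b3 stroke at J2  (C1: C, integral causality)
b1 stroke at GY1  (J2: bond 3 brought effort, rest push out)
b0 stroke at GY1  (GY1 both-in/both-out from 1)
b4 stroke at J1  (J1: bond 0 brought flow, rest push out)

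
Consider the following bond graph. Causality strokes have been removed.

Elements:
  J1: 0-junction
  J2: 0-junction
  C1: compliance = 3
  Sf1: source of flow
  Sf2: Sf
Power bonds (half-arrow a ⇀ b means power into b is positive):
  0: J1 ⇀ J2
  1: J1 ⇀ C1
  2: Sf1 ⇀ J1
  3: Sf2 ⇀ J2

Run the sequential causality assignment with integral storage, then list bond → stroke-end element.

#0 |J2
#1 |J1
#2 |Sf1
#3 |Sf2

bond 2 stroke→Sf1  (Sf1: flow source, stroke at near end)
bond 3 stroke→Sf2  (Sf2 fixes flow; stroke at Sf2)
bond 0 stroke→J2  (only one effort-in slot at J2)
bond 1 stroke→J1  (J1 needs exactly one e-in)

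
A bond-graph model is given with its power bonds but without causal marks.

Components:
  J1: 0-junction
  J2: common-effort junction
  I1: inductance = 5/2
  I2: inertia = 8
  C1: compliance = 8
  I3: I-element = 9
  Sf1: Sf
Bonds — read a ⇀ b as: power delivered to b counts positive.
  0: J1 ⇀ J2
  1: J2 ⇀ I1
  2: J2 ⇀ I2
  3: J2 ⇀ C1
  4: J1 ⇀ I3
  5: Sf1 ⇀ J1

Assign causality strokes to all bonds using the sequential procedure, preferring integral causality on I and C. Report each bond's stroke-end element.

β0 |J1
β1 |I1
β2 |I2
β3 |J2
β4 |I3
β5 |Sf1

#5 stroke→Sf1  (source Sf1 imposes f)
#1 stroke→I1  (prefer integral on I1)
#2 stroke→I2  (I2 integral (f out))
#3 stroke→J2  (C1: C, integral causality)
#0 stroke→J1  (common-e at J2 fixed by 3)
#4 stroke→I3  (J1 effort already set via bond 0)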